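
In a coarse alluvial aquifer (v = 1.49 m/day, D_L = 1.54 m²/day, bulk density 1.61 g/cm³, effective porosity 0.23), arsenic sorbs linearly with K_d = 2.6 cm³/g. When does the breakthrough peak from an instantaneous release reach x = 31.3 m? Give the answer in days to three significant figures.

390 days

Retardation factor R = 1 + ρ_b·K_d/n = 1 + 1.61 × 2.6/0.23 = 19.20.
Sorption retards both mechanisms: v_R = v/R = 0.07760 m/day, D_R = D/R = 0.08021 m²/day.
Peak time from v_R²t² + 2D_R t − x² = 0: t = (√(D_R² + v_R²x²) − D_R)/v_R².
√(D_R² + v_R²x²) = √(0.08021² + 0.07760² × 31.3²) = 2.430; v_R² = 0.006022.
t = (2.430 − 0.08021)/0.006022 = 390 days.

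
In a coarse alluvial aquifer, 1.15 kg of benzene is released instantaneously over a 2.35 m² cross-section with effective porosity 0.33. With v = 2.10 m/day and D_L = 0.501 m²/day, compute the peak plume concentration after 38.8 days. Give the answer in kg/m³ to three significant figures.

0.0949 kg/m³

The peak of an instantaneous 1D plume sits at x = vt; there the Gaussian factor is 1 and C_max = M/(n_e·A·√(4πDt)), where n_e·A is the pore area the mass is dissolved in.
√(4πDt) = √(4π × 0.501 × 38.8) = 15.63 m, so C_max = 1.15/(0.33 × 2.35 × 15.63) = 0.0949 kg/m³.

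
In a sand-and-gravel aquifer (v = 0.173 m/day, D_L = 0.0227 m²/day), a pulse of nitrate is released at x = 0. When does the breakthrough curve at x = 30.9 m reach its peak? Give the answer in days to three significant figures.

178 days

For the 1D instantaneous-source solution, setting ∂C/∂t = 0 at fixed x gives v²t² + 2Dt − x² = 0, so t = (√(D² + v²x²) − D)/v².
√(D² + v²x²) = √(0.0227² + 0.173² × 30.9²) = 5.346; v² = 0.029929.
t = (5.346 − 0.0227)/0.029929 = 178 days (vs. the pure-advection estimate x/v = 179 d).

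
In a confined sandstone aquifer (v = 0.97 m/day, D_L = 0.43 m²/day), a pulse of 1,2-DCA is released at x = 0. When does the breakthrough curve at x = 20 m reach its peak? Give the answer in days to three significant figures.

20.2 days

For the 1D instantaneous-source solution, setting ∂C/∂t = 0 at fixed x gives v²t² + 2Dt − x² = 0, so t = (√(D² + v²x²) − D)/v².
√(D² + v²x²) = √(0.43² + 0.97² × 20²) = 19.40; v² = 0.9409.
t = (19.40 − 0.43)/0.9409 = 20.2 days (vs. the pure-advection estimate x/v = 20.6 d).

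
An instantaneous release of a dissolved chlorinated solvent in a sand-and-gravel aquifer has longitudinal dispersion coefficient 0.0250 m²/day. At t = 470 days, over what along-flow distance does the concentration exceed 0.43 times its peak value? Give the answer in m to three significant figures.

12.6 m

The plume is Gaussian with σ = √(2Dt) = √(2 × 0.0250 × 470) = 4.848 m.
C/C_peak = exp(−Δx²/(2σ²)) = 0.43 ⇒ Δx = σ·√(−2 ln 0.43) = 4.848 × 1.299 = 6.298 m.
Width = 2Δx = 12.6 m.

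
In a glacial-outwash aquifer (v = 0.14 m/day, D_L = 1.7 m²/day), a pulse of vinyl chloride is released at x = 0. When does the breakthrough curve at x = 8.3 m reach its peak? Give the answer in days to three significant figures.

For the 1D instantaneous-source solution, setting ∂C/∂t = 0 at fixed x gives v²t² + 2Dt − x² = 0, so t = (√(D² + v²x²) − D)/v².
√(D² + v²x²) = √(1.7² + 0.14² × 8.3²) = 2.059; v² = 0.0196.
t = (2.059 − 1.7)/0.0196 = 18.3 days (vs. the pure-advection estimate x/v = 59.3 d).

18.3 days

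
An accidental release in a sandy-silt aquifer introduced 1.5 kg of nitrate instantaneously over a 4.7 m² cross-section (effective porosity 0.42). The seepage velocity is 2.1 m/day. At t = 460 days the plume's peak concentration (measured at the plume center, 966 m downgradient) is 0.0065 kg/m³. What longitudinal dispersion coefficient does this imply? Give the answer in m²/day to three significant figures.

At the plume center C_max = M/(n_e·A·√(4πDt)), so D = M²/(4πt·(n_e·A·C_max)²).
n_e·A·C_max = 0.42 × 4.7 × 0.0065 = 0.01283 kg/m.
D = 1.5²/(4π × 460 × 0.01283²) = 2.36 m²/day.

2.36 m²/day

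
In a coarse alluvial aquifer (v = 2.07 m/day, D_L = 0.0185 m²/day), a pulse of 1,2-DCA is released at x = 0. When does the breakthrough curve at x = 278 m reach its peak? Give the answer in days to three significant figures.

134 days

For the 1D instantaneous-source solution, setting ∂C/∂t = 0 at fixed x gives v²t² + 2Dt − x² = 0, so t = (√(D² + v²x²) − D)/v².
√(D² + v²x²) = √(0.0185² + 2.07² × 278²) = 575.5; v² = 4.2849.
t = (575.5 − 0.0185)/4.2849 = 134 days (vs. the pure-advection estimate x/v = 134 d).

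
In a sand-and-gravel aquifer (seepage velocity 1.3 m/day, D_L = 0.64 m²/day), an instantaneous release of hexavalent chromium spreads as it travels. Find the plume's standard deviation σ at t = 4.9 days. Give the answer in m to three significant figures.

Dispersive spreading gives a Gaussian with σ² = 2Dt; advection only shifts the center.
σ = √(2 × 0.64 × 4.9) = 2.50 m.

2.50 m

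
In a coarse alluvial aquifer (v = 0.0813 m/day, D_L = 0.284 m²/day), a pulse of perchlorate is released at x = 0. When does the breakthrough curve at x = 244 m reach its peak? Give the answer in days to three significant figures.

For the 1D instantaneous-source solution, setting ∂C/∂t = 0 at fixed x gives v²t² + 2Dt − x² = 0, so t = (√(D² + v²x²) − D)/v².
√(D² + v²x²) = √(0.284² + 0.0813² × 244²) = 19.84; v² = 0.00660969.
t = (19.84 − 0.284)/0.00660969 = 2960 days (vs. the pure-advection estimate x/v = 3000 d).

2960 days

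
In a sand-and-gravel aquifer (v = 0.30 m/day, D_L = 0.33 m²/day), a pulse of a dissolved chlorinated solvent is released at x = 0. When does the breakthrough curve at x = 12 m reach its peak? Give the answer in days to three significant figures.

36.5 days

For the 1D instantaneous-source solution, setting ∂C/∂t = 0 at fixed x gives v²t² + 2Dt − x² = 0, so t = (√(D² + v²x²) − D)/v².
√(D² + v²x²) = √(0.33² + 0.30² × 12²) = 3.615; v² = 0.09.
t = (3.615 − 0.33)/0.09 = 36.5 days (vs. the pure-advection estimate x/v = 40.0 d).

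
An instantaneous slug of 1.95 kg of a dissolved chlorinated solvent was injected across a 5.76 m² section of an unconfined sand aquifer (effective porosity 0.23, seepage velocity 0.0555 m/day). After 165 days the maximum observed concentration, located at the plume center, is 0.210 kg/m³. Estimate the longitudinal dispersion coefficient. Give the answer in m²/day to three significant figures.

0.0237 m²/day

At the plume center C_max = M/(n_e·A·√(4πDt)), so D = M²/(4πt·(n_e·A·C_max)²).
n_e·A·C_max = 0.23 × 5.76 × 0.210 = 0.2782 kg/m.
D = 1.95²/(4π × 165 × 0.2782²) = 0.0237 m²/day.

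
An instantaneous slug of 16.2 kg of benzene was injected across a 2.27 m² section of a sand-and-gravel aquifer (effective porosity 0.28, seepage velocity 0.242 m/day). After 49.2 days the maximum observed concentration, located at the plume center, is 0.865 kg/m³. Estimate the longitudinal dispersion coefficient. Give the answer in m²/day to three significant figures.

1.40 m²/day

At the plume center C_max = M/(n_e·A·√(4πDt)), so D = M²/(4πt·(n_e·A·C_max)²).
n_e·A·C_max = 0.28 × 2.27 × 0.865 = 0.5498 kg/m.
D = 16.2²/(4π × 49.2 × 0.5498²) = 1.40 m²/day.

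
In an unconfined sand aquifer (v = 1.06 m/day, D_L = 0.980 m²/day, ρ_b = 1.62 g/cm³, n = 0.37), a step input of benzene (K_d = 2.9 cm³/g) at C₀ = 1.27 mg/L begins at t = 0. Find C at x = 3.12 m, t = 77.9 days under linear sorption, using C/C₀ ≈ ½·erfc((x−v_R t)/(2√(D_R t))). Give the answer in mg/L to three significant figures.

Retardation factor R = 1 + ρ_b·K_d/n = 1 + 1.62 × 2.9/0.37 = 13.70.
Sorption retards both mechanisms: v_R = v/R = 0.07737 m/day, D_R = D/R = 0.07153 m²/day.
v_R·t = 0.07737 × 77.9 = 6.027123 m; 2√(D_R t) = 4.721 m; argument = (3.12 − 6.027123)/4.721 = -0.6158.
C = C₀ × ½·erfc(-0.6158) = 1.27 × 0.8081 = 1.03 mg/L.

1.03 mg/L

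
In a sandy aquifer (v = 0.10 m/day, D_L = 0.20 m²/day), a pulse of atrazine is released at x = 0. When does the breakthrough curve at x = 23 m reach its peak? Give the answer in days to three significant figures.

211 days

For the 1D instantaneous-source solution, setting ∂C/∂t = 0 at fixed x gives v²t² + 2Dt − x² = 0, so t = (√(D² + v²x²) − D)/v².
√(D² + v²x²) = √(0.20² + 0.10² × 23²) = 2.309; v² = 0.01.
t = (2.309 − 0.20)/0.01 = 211 days (vs. the pure-advection estimate x/v = 230 d).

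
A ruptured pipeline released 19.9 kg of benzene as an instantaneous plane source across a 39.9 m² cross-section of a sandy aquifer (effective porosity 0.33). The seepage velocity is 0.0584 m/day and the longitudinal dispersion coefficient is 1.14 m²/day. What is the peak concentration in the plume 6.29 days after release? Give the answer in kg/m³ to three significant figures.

The peak of an instantaneous 1D plume sits at x = vt; there the Gaussian factor is 1 and C_max = M/(n_e·A·√(4πDt)), where n_e·A is the pore area the mass is dissolved in.
√(4πDt) = √(4π × 1.14 × 6.29) = 9.493 m, so C_max = 19.9/(0.33 × 39.9 × 9.493) = 0.159 kg/m³.

0.159 kg/m³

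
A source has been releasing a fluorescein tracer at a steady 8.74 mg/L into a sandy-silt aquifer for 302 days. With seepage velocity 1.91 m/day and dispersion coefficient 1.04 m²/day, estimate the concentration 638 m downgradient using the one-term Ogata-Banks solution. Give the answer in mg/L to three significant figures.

For a continuous step input, C/C₀ ≈ ½·erfc((x−vt)/(2√(Dt))).
vt = 1.91 × 302 = 576.82 m and 2√(Dt) = 2√(1.04 × 302) = 35.44 m.
Argument (x−vt)/(2√(Dt)) = (638 − 576.82)/35.44 = 1.726; ½·erfc(1.726) = 0.007325.
C = 8.74 × 0.007325 = 0.0640 mg/L.

0.0640 mg/L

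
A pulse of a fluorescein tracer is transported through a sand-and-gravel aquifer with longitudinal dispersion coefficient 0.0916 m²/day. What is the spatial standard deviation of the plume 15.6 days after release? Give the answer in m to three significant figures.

Dispersive spreading gives a Gaussian with σ² = 2Dt; advection only shifts the center.
σ = √(2 × 0.0916 × 15.6) = 1.69 m.

1.69 m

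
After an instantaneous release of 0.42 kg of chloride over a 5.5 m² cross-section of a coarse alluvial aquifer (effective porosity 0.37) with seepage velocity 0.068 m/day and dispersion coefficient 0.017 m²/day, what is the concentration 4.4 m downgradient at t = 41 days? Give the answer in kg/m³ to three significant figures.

0.0275 kg/m³

For an instantaneous plane source, C(x,t) = M/(n_e·A·√(4πDt)) · exp(−(x−vt)²/(4Dt)), with n_e·A the pore (flow) area.
Plume center vt = 0.068 × 41 = 2.788 m, so the well at 4.4 m is 1.612 m downgradient of the peak.
√(4πDt) = 2.960 m, giving peak height M/(n_e·A·√(4πDt)) = 0.42/(0.37 × 5.5 × 2.960) = 0.06973 kg/m³.
(x−vt)²/(4Dt) = (1.612)²/(4 × 0.017 × 41) = 0.9320; exp(−0.9320) = 0.3938.
C = 0.06973 × 0.3938 = 0.0275 kg/m³.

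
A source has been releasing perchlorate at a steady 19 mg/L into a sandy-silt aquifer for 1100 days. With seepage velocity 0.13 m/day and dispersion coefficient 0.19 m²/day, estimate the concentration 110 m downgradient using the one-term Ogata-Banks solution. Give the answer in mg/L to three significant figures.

For a continuous step input, C/C₀ ≈ ½·erfc((x−vt)/(2√(Dt))).
vt = 0.13 × 1100 = 143 m and 2√(Dt) = 2√(0.19 × 1100) = 28.91 m.
Argument (x−vt)/(2√(Dt)) = (110 − 143)/28.91 = -1.141; ½·erfc(-1.141) = 0.9467.
C = 19 × 0.9467 = 18.0 mg/L.

18.0 mg/L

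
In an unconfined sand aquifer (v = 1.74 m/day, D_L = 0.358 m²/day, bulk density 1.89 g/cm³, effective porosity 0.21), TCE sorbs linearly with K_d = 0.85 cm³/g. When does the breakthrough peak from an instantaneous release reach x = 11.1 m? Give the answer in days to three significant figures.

54.2 days

Retardation factor R = 1 + ρ_b·K_d/n = 1 + 1.89 × 0.85/0.21 = 8.650.
Sorption retards both mechanisms: v_R = v/R = 0.2012 m/day, D_R = D/R = 0.04139 m²/day.
Peak time from v_R²t² + 2D_R t − x² = 0: t = (√(D_R² + v_R²x²) − D_R)/v_R².
√(D_R² + v_R²x²) = √(0.04139² + 0.2012² × 11.1²) = 2.234; v_R² = 0.04048.
t = (2.234 − 0.04139)/0.04048 = 54.2 days.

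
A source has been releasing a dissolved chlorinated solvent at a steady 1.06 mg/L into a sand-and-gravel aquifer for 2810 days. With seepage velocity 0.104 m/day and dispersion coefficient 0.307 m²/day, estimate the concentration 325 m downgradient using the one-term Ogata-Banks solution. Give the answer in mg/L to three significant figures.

0.228 mg/L

For a continuous step input, C/C₀ ≈ ½·erfc((x−vt)/(2√(Dt))).
vt = 0.104 × 2810 = 292.24 m and 2√(Dt) = 2√(0.307 × 2810) = 58.74 m.
Argument (x−vt)/(2√(Dt)) = (325 − 292.24)/58.74 = 0.5577; ½·erfc(0.5577) = 0.2151.
C = 1.06 × 0.2151 = 0.228 mg/L.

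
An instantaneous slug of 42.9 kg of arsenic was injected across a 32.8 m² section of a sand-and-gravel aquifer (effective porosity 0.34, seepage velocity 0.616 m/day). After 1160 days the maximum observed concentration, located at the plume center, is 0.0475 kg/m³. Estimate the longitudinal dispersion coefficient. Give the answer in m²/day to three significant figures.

At the plume center C_max = M/(n_e·A·√(4πDt)), so D = M²/(4πt·(n_e·A·C_max)²).
n_e·A·C_max = 0.34 × 32.8 × 0.0475 = 0.5297 kg/m.
D = 42.9²/(4π × 1160 × 0.5297²) = 0.450 m²/day.

0.450 m²/day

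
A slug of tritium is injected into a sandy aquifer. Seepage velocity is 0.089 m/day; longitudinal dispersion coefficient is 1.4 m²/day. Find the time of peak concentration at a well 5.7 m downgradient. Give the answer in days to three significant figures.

For the 1D instantaneous-source solution, setting ∂C/∂t = 0 at fixed x gives v²t² + 2Dt − x² = 0, so t = (√(D² + v²x²) − D)/v².
√(D² + v²x²) = √(1.4² + 0.089² × 5.7²) = 1.489; v² = 0.007921.
t = (1.489 − 1.4)/0.007921 = 11.2 days (vs. the pure-advection estimate x/v = 64.0 d).

11.2 days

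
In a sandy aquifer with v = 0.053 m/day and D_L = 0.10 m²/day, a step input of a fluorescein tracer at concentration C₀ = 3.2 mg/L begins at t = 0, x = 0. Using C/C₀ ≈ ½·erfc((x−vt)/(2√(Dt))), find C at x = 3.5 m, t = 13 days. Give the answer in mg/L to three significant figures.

For a continuous step input, C/C₀ ≈ ½·erfc((x−vt)/(2√(Dt))).
vt = 0.053 × 13 = 0.689 m and 2√(Dt) = 2√(0.10 × 13) = 2.280 m.
Argument (x−vt)/(2√(Dt)) = (3.5 − 0.689)/2.280 = 1.233; ½·erfc(1.233) = 0.04060.
C = 3.2 × 0.04060 = 0.130 mg/L.

0.130 mg/L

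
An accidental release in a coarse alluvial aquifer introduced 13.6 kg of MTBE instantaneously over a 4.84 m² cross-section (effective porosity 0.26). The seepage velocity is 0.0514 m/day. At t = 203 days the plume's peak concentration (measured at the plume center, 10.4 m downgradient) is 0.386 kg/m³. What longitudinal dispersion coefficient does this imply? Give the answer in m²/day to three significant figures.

At the plume center C_max = M/(n_e·A·√(4πDt)), so D = M²/(4πt·(n_e·A·C_max)²).
n_e·A·C_max = 0.26 × 4.84 × 0.386 = 0.4857 kg/m.
D = 13.6²/(4π × 203 × 0.4857²) = 0.307 m²/day.

0.307 m²/day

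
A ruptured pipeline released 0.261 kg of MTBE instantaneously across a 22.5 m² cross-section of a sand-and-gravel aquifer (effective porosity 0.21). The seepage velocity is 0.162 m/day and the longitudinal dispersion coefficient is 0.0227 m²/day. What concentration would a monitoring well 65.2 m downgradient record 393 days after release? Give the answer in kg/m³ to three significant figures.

For an instantaneous plane source, C(x,t) = M/(n_e·A·√(4πDt)) · exp(−(x−vt)²/(4Dt)), with n_e·A the pore (flow) area.
Plume center vt = 0.162 × 393 = 63.666 m, so the well at 65.2 m is 1.534 m downgradient of the peak.
√(4πDt) = 10.59 m, giving peak height M/(n_e·A·√(4πDt)) = 0.261/(0.21 × 22.5 × 10.59) = 0.005216 kg/m³.
(x−vt)²/(4Dt) = (1.534)²/(4 × 0.0227 × 393) = 0.06594; exp(−0.06594) = 0.9362.
C = 0.005216 × 0.9362 = 0.00488 kg/m³.

0.00488 kg/m³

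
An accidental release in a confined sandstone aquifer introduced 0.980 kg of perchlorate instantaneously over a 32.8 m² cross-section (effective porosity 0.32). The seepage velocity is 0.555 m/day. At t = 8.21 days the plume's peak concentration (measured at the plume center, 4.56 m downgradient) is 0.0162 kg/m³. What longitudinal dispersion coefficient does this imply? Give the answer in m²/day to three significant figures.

At the plume center C_max = M/(n_e·A·√(4πDt)), so D = M²/(4πt·(n_e·A·C_max)²).
n_e·A·C_max = 0.32 × 32.8 × 0.0162 = 0.1700 kg/m.
D = 0.980²/(4π × 8.21 × 0.1700²) = 0.322 m²/day.

0.322 m²/day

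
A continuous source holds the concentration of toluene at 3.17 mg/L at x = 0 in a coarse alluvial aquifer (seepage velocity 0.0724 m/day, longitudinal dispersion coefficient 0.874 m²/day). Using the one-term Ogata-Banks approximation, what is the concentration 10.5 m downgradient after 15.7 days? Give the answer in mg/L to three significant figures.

0.117 mg/L

For a continuous step input, C/C₀ ≈ ½·erfc((x−vt)/(2√(Dt))).
vt = 0.0724 × 15.7 = 1.13668 m and 2√(Dt) = 2√(0.874 × 15.7) = 7.409 m.
Argument (x−vt)/(2√(Dt)) = (10.5 − 1.13668)/7.409 = 1.264; ½·erfc(1.264) = 0.03692.
C = 3.17 × 0.03692 = 0.117 mg/L.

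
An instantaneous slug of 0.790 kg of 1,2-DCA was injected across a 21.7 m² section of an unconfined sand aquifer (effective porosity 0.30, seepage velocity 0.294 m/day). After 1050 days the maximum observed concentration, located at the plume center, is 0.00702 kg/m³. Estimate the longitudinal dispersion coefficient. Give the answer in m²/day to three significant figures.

0.0226 m²/day

At the plume center C_max = M/(n_e·A·√(4πDt)), so D = M²/(4πt·(n_e·A·C_max)²).
n_e·A·C_max = 0.30 × 21.7 × 0.00702 = 0.04570 kg/m.
D = 0.790²/(4π × 1050 × 0.04570²) = 0.0226 m²/day.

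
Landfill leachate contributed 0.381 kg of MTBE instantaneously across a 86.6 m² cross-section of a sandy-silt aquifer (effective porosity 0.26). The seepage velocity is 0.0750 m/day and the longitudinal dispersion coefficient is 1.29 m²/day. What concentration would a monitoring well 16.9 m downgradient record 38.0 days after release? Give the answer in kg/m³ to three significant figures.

0.000249 kg/m³

For an instantaneous plane source, C(x,t) = M/(n_e·A·√(4πDt)) · exp(−(x−vt)²/(4Dt)), with n_e·A the pore (flow) area.
Plume center vt = 0.0750 × 38.0 = 2.85 m, so the well at 16.9 m is 14.05 m downgradient of the peak.
√(4πDt) = 24.82 m, giving peak height M/(n_e·A·√(4πDt)) = 0.381/(0.26 × 86.6 × 24.82) = 0.0006818 kg/m³.
(x−vt)²/(4Dt) = (14.05)²/(4 × 1.29 × 38.0) = 1.007; exp(−1.007) = 0.3653.
C = 0.0006818 × 0.3653 = 0.000249 kg/m³.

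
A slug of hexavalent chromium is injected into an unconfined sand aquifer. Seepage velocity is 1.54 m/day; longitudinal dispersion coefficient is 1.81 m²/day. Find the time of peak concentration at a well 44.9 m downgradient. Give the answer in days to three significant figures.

For the 1D instantaneous-source solution, setting ∂C/∂t = 0 at fixed x gives v²t² + 2Dt − x² = 0, so t = (√(D² + v²x²) − D)/v².
√(D² + v²x²) = √(1.81² + 1.54² × 44.9²) = 69.17; v² = 2.3716.
t = (69.17 − 1.81)/2.3716 = 28.4 days (vs. the pure-advection estimate x/v = 29.2 d).

28.4 days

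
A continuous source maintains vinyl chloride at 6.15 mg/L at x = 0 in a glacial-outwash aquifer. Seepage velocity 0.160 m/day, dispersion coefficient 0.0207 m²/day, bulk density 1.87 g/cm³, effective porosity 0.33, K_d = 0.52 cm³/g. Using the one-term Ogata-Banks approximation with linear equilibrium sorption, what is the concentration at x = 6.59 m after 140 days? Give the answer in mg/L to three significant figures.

Retardation factor R = 1 + ρ_b·K_d/n = 1 + 1.87 × 0.52/0.33 = 3.947.
Sorption retards both mechanisms: v_R = v/R = 0.04054 m/day, D_R = D/R = 0.005244 m²/day.
v_R·t = 0.04054 × 140 = 5.6756 m; 2√(D_R t) = 1.714 m; argument = (6.59 − 5.6756)/1.714 = 0.5335.
C = C₀ × ½·erfc(0.5335) = 6.15 × 0.2253 = 1.39 mg/L.

1.39 mg/L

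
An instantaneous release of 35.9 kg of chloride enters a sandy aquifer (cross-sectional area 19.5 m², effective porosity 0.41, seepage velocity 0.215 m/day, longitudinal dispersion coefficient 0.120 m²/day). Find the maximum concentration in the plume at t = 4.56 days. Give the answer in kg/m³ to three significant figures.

1.71 kg/m³

The peak of an instantaneous 1D plume sits at x = vt; there the Gaussian factor is 1 and C_max = M/(n_e·A·√(4πDt)), where n_e·A is the pore area the mass is dissolved in.
√(4πDt) = √(4π × 0.120 × 4.56) = 2.622 m, so C_max = 35.9/(0.41 × 19.5 × 2.622) = 1.71 kg/m³.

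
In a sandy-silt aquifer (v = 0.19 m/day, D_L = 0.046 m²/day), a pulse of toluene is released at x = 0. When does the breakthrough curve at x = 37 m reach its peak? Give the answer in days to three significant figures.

For the 1D instantaneous-source solution, setting ∂C/∂t = 0 at fixed x gives v²t² + 2Dt − x² = 0, so t = (√(D² + v²x²) − D)/v².
√(D² + v²x²) = √(0.046² + 0.19² × 37²) = 7.030; v² = 0.0361.
t = (7.030 − 0.046)/0.0361 = 193 days (vs. the pure-advection estimate x/v = 195 d).

193 days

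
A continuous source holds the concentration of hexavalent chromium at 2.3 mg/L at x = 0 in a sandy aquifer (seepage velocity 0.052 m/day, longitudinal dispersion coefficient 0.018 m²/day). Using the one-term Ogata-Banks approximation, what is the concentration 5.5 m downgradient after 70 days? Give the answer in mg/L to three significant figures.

For a continuous step input, C/C₀ ≈ ½·erfc((x−vt)/(2√(Dt))).
vt = 0.052 × 70 = 3.64 m and 2√(Dt) = 2√(0.018 × 70) = 2.245 m.
Argument (x−vt)/(2√(Dt)) = (5.5 − 3.64)/2.245 = 0.8285; ½·erfc(0.8285) = 0.1207.
C = 2.3 × 0.1207 = 0.278 mg/L.

0.278 mg/L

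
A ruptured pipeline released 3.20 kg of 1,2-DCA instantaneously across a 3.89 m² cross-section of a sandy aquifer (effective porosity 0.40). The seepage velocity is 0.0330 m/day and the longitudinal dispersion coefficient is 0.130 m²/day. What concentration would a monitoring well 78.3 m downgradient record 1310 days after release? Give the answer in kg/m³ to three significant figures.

0.00731 kg/m³

For an instantaneous plane source, C(x,t) = M/(n_e·A·√(4πDt)) · exp(−(x−vt)²/(4Dt)), with n_e·A the pore (flow) area.
Plume center vt = 0.0330 × 1310 = 43.23 m, so the well at 78.3 m is 35.07 m downgradient of the peak.
√(4πDt) = 46.26 m, giving peak height M/(n_e·A·√(4πDt)) = 3.20/(0.40 × 3.89 × 46.26) = 0.04446 kg/m³.
(x−vt)²/(4Dt) = (35.07)²/(4 × 0.130 × 1310) = 1.805; exp(−1.805) = 0.1645.
C = 0.04446 × 0.1645 = 0.00731 kg/m³.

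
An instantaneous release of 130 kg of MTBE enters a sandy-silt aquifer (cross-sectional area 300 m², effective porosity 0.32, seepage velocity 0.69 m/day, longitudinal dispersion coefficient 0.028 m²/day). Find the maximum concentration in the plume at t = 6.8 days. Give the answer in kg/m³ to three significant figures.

0.875 kg/m³

The peak of an instantaneous 1D plume sits at x = vt; there the Gaussian factor is 1 and C_max = M/(n_e·A·√(4πDt)), where n_e·A is the pore area the mass is dissolved in.
√(4πDt) = √(4π × 0.028 × 6.8) = 1.547 m, so C_max = 130/(0.32 × 300 × 1.547) = 0.875 kg/m³.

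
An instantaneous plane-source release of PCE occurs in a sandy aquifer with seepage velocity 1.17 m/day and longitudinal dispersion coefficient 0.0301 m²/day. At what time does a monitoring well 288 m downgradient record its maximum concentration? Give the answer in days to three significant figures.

For the 1D instantaneous-source solution, setting ∂C/∂t = 0 at fixed x gives v²t² + 2Dt − x² = 0, so t = (√(D² + v²x²) − D)/v².
√(D² + v²x²) = √(0.0301² + 1.17² × 288²) = 337.0; v² = 1.3689.
t = (337.0 − 0.0301)/1.3689 = 246 days (vs. the pure-advection estimate x/v = 246 d).

246 days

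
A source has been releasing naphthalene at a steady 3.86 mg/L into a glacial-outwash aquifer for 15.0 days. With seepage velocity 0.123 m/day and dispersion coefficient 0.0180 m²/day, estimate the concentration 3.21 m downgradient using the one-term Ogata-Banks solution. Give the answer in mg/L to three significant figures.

For a continuous step input, C/C₀ ≈ ½·erfc((x−vt)/(2√(Dt))).
vt = 0.123 × 15.0 = 1.845 m and 2√(Dt) = 2√(0.0180 × 15.0) = 1.039 m.
Argument (x−vt)/(2√(Dt)) = (3.21 − 1.845)/1.039 = 1.314; ½·erfc(1.314) = 0.03156.
C = 3.86 × 0.03156 = 0.122 mg/L.

0.122 mg/L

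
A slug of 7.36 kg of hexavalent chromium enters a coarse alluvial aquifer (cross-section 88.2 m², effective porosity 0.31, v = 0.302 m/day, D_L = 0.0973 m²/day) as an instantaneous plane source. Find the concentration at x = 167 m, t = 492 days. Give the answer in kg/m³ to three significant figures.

For an instantaneous plane source, C(x,t) = M/(n_e·A·√(4πDt)) · exp(−(x−vt)²/(4Dt)), with n_e·A the pore (flow) area.
Plume center vt = 0.302 × 492 = 148.584 m, so the well at 167 m is 18.416 m downgradient of the peak.
√(4πDt) = 24.53 m, giving peak height M/(n_e·A·√(4πDt)) = 7.36/(0.31 × 88.2 × 24.53) = 0.01097 kg/m³.
(x−vt)²/(4Dt) = (18.416)²/(4 × 0.0973 × 492) = 1.771; exp(−1.771) = 0.1702.
C = 0.01097 × 0.1702 = 0.00187 kg/m³.

0.00187 kg/m³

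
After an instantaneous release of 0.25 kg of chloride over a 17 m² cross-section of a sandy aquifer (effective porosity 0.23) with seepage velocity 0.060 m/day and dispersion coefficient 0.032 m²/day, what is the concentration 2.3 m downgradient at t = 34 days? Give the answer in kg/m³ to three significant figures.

For an instantaneous plane source, C(x,t) = M/(n_e·A·√(4πDt)) · exp(−(x−vt)²/(4Dt)), with n_e·A the pore (flow) area.
Plume center vt = 0.060 × 34 = 2.04 m, so the well at 2.3 m is 0.26 m downgradient of the peak.
√(4πDt) = 3.698 m, giving peak height M/(n_e·A·√(4πDt)) = 0.25/(0.23 × 17 × 3.698) = 0.01729 kg/m³.
(x−vt)²/(4Dt) = (0.26)²/(4 × 0.032 × 34) = 0.01553; exp(−0.01553) = 0.9846.
C = 0.01729 × 0.9846 = 0.0170 kg/m³.

0.0170 kg/m³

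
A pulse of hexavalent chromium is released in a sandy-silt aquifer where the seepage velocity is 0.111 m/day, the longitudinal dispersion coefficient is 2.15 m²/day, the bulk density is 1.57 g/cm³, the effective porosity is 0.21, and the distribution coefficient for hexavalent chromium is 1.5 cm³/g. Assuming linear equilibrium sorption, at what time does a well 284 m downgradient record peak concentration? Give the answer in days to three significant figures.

29200 days

Retardation factor R = 1 + ρ_b·K_d/n = 1 + 1.57 × 1.5/0.21 = 12.21.
Sorption retards both mechanisms: v_R = v/R = 0.009091 m/day, D_R = D/R = 0.1761 m²/day.
Peak time from v_R²t² + 2D_R t − x² = 0: t = (√(D_R² + v_R²x²) − D_R)/v_R².
√(D_R² + v_R²x²) = √(0.1761² + 0.009091² × 284²) = 2.588; v_R² = 8.265e-05.
t = (2.588 − 0.1761)/8.265e-05 = 29200 days.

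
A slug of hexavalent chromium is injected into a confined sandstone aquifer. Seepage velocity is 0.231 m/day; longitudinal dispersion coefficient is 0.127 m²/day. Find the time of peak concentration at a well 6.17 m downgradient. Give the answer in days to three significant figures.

For the 1D instantaneous-source solution, setting ∂C/∂t = 0 at fixed x gives v²t² + 2Dt − x² = 0, so t = (√(D² + v²x²) − D)/v².
√(D² + v²x²) = √(0.127² + 0.231² × 6.17²) = 1.431; v² = 0.053361.
t = (1.431 − 0.127)/0.053361 = 24.4 days (vs. the pure-advection estimate x/v = 26.7 d).

24.4 days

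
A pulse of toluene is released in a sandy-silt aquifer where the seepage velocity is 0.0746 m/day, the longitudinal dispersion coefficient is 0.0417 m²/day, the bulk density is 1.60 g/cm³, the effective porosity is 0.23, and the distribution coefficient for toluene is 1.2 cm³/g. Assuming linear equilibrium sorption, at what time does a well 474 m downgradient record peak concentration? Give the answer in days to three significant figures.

59300 days

Retardation factor R = 1 + ρ_b·K_d/n = 1 + 1.60 × 1.2/0.23 = 9.348.
Sorption retards both mechanisms: v_R = v/R = 0.007980 m/day, D_R = D/R = 0.004461 m²/day.
Peak time from v_R²t² + 2D_R t − x² = 0: t = (√(D_R² + v_R²x²) − D_R)/v_R².
√(D_R² + v_R²x²) = √(0.004461² + 0.007980² × 474²) = 3.783; v_R² = 6.368e-05.
t = (3.783 − 0.004461)/6.368e-05 = 59300 days.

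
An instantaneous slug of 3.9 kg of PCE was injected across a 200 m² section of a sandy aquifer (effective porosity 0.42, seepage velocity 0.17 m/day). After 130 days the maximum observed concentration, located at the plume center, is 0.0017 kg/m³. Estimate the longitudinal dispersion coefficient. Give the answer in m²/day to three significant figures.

At the plume center C_max = M/(n_e·A·√(4πDt)), so D = M²/(4πt·(n_e·A·C_max)²).
n_e·A·C_max = 0.42 × 200 × 0.0017 = 0.1428 kg/m.
D = 3.9²/(4π × 130 × 0.1428²) = 0.457 m²/day.

0.457 m²/day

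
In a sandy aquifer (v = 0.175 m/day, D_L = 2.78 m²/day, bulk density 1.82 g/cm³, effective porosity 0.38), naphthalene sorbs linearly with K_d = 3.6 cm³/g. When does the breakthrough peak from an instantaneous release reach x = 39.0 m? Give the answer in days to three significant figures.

Retardation factor R = 1 + ρ_b·K_d/n = 1 + 1.82 × 3.6/0.38 = 18.24.
Sorption retards both mechanisms: v_R = v/R = 0.009594 m/day, D_R = D/R = 0.1524 m²/day.
Peak time from v_R²t² + 2D_R t − x² = 0: t = (√(D_R² + v_R²x²) − D_R)/v_R².
√(D_R² + v_R²x²) = √(0.1524² + 0.009594² × 39.0²) = 0.4040; v_R² = 9.204e-05.
t = (0.4040 − 0.1524)/9.204e-05 = 2730 days.

2730 days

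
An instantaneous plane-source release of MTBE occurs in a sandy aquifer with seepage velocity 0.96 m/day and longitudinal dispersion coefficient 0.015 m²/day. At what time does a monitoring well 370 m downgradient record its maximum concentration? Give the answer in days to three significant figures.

385 days

For the 1D instantaneous-source solution, setting ∂C/∂t = 0 at fixed x gives v²t² + 2Dt − x² = 0, so t = (√(D² + v²x²) − D)/v².
√(D² + v²x²) = √(0.015² + 0.96² × 370²) = 355.2; v² = 0.9216.
t = (355.2 − 0.015)/0.9216 = 385 days (vs. the pure-advection estimate x/v = 385 d).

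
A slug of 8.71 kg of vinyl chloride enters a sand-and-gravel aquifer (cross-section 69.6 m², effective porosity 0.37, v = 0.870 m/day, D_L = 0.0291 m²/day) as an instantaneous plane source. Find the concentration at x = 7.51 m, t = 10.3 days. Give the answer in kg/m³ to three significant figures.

0.0301 kg/m³

For an instantaneous plane source, C(x,t) = M/(n_e·A·√(4πDt)) · exp(−(x−vt)²/(4Dt)), with n_e·A the pore (flow) area.
Plume center vt = 0.870 × 10.3 = 8.961 m, so the well at 7.51 m is 1.451 m upgradient of the peak.
√(4πDt) = 1.941 m, giving peak height M/(n_e·A·√(4πDt)) = 8.71/(0.37 × 69.6 × 1.941) = 0.1743 kg/m³.
(x−vt)²/(4Dt) = (-1.451)²/(4 × 0.0291 × 10.3) = 1.756; exp(−1.756) = 0.1727.
C = 0.1743 × 0.1727 = 0.0301 kg/m³.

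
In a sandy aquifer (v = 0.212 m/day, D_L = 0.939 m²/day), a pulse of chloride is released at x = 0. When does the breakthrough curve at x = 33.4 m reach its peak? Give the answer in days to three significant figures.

138 days

For the 1D instantaneous-source solution, setting ∂C/∂t = 0 at fixed x gives v²t² + 2Dt − x² = 0, so t = (√(D² + v²x²) − D)/v².
√(D² + v²x²) = √(0.939² + 0.212² × 33.4²) = 7.143; v² = 0.044944.
t = (7.143 − 0.939)/0.044944 = 138 days (vs. the pure-advection estimate x/v = 158 d).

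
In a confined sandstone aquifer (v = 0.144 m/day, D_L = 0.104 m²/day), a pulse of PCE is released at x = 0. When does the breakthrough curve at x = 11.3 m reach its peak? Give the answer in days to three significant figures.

73.6 days

For the 1D instantaneous-source solution, setting ∂C/∂t = 0 at fixed x gives v²t² + 2Dt − x² = 0, so t = (√(D² + v²x²) − D)/v².
√(D² + v²x²) = √(0.104² + 0.144² × 11.3²) = 1.631; v² = 0.020736.
t = (1.631 − 0.104)/0.020736 = 73.6 days (vs. the pure-advection estimate x/v = 78.5 d).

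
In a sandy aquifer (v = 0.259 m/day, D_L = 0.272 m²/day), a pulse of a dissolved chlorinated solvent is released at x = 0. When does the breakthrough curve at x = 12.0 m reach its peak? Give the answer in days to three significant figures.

For the 1D instantaneous-source solution, setting ∂C/∂t = 0 at fixed x gives v²t² + 2Dt − x² = 0, so t = (√(D² + v²x²) − D)/v².
√(D² + v²x²) = √(0.272² + 0.259² × 12.0²) = 3.120; v² = 0.067081.
t = (3.120 − 0.272)/0.067081 = 42.5 days (vs. the pure-advection estimate x/v = 46.3 d).

42.5 days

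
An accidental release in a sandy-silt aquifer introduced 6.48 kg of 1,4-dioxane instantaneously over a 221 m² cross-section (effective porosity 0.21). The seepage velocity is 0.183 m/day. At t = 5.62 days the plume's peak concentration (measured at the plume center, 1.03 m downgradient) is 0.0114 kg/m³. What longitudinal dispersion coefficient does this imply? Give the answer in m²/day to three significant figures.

At the plume center C_max = M/(n_e·A·√(4πDt)), so D = M²/(4πt·(n_e·A·C_max)²).
n_e·A·C_max = 0.21 × 221 × 0.0114 = 0.5291 kg/m.
D = 6.48²/(4π × 5.62 × 0.5291²) = 2.12 m²/day.

2.12 m²/day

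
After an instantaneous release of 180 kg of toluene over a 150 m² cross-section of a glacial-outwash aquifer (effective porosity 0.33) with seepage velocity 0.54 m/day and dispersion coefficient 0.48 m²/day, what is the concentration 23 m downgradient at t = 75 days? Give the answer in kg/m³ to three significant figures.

0.0204 kg/m³

For an instantaneous plane source, C(x,t) = M/(n_e·A·√(4πDt)) · exp(−(x−vt)²/(4Dt)), with n_e·A the pore (flow) area.
Plume center vt = 0.54 × 75 = 40.5 m, so the well at 23 m is 17.5 m upgradient of the peak.
√(4πDt) = 21.27 m, giving peak height M/(n_e·A·√(4πDt)) = 180/(0.33 × 150 × 21.27) = 0.1710 kg/m³.
(x−vt)²/(4Dt) = (-17.5)²/(4 × 0.48 × 75) = 2.127; exp(−2.127) = 0.1192.
C = 0.1710 × 0.1192 = 0.0204 kg/m³.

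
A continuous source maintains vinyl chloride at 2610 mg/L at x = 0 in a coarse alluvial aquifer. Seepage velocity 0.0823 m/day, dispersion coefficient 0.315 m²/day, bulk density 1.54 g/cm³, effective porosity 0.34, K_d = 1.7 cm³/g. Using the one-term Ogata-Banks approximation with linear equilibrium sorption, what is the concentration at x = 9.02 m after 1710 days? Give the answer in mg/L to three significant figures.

1930 mg/L

Retardation factor R = 1 + ρ_b·K_d/n = 1 + 1.54 × 1.7/0.34 = 8.700.
Sorption retards both mechanisms: v_R = v/R = 0.009460 m/day, D_R = D/R = 0.03621 m²/day.
v_R·t = 0.009460 × 1710 = 16.1766 m; 2√(D_R t) = 15.74 m; argument = (9.02 − 16.1766)/15.74 = -0.4547.
C = C₀ × ½·erfc(-0.4547) = 2610 × 0.7399 = 1930 mg/L.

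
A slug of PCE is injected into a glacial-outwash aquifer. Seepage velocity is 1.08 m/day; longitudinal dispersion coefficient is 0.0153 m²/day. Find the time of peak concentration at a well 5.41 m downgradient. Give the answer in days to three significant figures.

For the 1D instantaneous-source solution, setting ∂C/∂t = 0 at fixed x gives v²t² + 2Dt − x² = 0, so t = (√(D² + v²x²) − D)/v².
√(D² + v²x²) = √(0.0153² + 1.08² × 5.41²) = 5.843; v² = 1.1664.
t = (5.843 − 0.0153)/1.1664 = 5.00 days (vs. the pure-advection estimate x/v = 5.01 d).

5.00 days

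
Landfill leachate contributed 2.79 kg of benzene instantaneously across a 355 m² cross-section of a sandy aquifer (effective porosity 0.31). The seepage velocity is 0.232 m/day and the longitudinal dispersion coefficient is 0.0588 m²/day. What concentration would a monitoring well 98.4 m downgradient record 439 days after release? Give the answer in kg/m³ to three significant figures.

For an instantaneous plane source, C(x,t) = M/(n_e·A·√(4πDt)) · exp(−(x−vt)²/(4Dt)), with n_e·A the pore (flow) area.
Plume center vt = 0.232 × 439 = 101.848 m, so the well at 98.4 m is 3.448 m upgradient of the peak.
√(4πDt) = 18.01 m, giving peak height M/(n_e·A·√(4πDt)) = 2.79/(0.31 × 355 × 18.01) = 0.001408 kg/m³.
(x−vt)²/(4Dt) = (-3.448)²/(4 × 0.0588 × 439) = 0.1151; exp(−0.1151) = 0.8913.
C = 0.001408 × 0.8913 = 0.00125 kg/m³.

0.00125 kg/m³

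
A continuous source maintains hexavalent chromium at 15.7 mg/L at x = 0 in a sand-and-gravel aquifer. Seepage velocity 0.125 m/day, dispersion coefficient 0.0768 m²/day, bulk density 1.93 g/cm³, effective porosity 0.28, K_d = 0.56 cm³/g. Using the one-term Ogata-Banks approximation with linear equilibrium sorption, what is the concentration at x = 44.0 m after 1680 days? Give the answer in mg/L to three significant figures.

7.17 mg/L

Retardation factor R = 1 + ρ_b·K_d/n = 1 + 1.93 × 0.56/0.28 = 4.860.
Sorption retards both mechanisms: v_R = v/R = 0.02572 m/day, D_R = D/R = 0.01580 m²/day.
v_R·t = 0.02572 × 1680 = 43.2096 m; 2√(D_R t) = 10.30 m; argument = (44.0 − 43.2096)/10.30 = 0.07674.
C = C₀ × ½·erfc(0.07674) = 15.7 × 0.4568 = 7.17 mg/L.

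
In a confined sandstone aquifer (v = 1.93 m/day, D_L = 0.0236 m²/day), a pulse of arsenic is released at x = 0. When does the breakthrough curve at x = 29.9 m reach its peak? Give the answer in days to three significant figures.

15.5 days

For the 1D instantaneous-source solution, setting ∂C/∂t = 0 at fixed x gives v²t² + 2Dt − x² = 0, so t = (√(D² + v²x²) − D)/v².
√(D² + v²x²) = √(0.0236² + 1.93² × 29.9²) = 57.71; v² = 3.7249.
t = (57.71 − 0.0236)/3.7249 = 15.5 days (vs. the pure-advection estimate x/v = 15.5 d).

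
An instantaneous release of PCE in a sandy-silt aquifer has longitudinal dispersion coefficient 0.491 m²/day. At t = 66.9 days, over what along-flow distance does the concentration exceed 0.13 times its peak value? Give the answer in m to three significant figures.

The plume is Gaussian with σ = √(2Dt) = √(2 × 0.491 × 66.9) = 8.105 m.
C/C_peak = exp(−Δx²/(2σ²)) = 0.13 ⇒ Δx = σ·√(−2 ln 0.13) = 8.105 × 2.020 = 16.37 m.
Width = 2Δx = 32.7 m.

32.7 m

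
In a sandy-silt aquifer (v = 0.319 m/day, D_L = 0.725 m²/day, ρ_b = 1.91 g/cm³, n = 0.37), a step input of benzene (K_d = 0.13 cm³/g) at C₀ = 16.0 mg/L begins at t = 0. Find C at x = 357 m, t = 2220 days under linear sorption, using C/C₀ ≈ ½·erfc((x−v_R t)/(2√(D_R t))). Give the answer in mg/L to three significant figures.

Retardation factor R = 1 + ρ_b·K_d/n = 1 + 1.91 × 0.13/0.37 = 1.671.
Sorption retards both mechanisms: v_R = v/R = 0.1909 m/day, D_R = D/R = 0.4339 m²/day.
v_R·t = 0.1909 × 2220 = 423.798 m; 2√(D_R t) = 62.07 m; argument = (357 − 423.798)/62.07 = -1.076.
C = C₀ × ½·erfc(-1.076) = 16.0 × 0.9360 = 15.0 mg/L.

15.0 mg/L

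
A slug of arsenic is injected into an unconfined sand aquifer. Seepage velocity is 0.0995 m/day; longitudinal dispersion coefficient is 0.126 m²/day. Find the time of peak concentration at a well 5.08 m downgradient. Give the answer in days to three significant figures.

For the 1D instantaneous-source solution, setting ∂C/∂t = 0 at fixed x gives v²t² + 2Dt − x² = 0, so t = (√(D² + v²x²) − D)/v².
√(D² + v²x²) = √(0.126² + 0.0995² × 5.08²) = 0.5209; v² = 0.00990025.
t = (0.5209 − 0.126)/0.00990025 = 39.9 days (vs. the pure-advection estimate x/v = 51.1 d).

39.9 days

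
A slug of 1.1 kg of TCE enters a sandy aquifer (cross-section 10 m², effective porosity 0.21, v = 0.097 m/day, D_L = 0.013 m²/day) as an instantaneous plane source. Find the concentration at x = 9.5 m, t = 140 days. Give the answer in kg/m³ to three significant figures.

0.0111 kg/m³

For an instantaneous plane source, C(x,t) = M/(n_e·A·√(4πDt)) · exp(−(x−vt)²/(4Dt)), with n_e·A the pore (flow) area.
Plume center vt = 0.097 × 140 = 13.58 m, so the well at 9.5 m is 4.08 m upgradient of the peak.
√(4πDt) = 4.782 m, giving peak height M/(n_e·A·√(4πDt)) = 1.1/(0.21 × 10 × 4.782) = 0.1095 kg/m³.
(x−vt)²/(4Dt) = (-4.08)²/(4 × 0.013 × 140) = 2.287; exp(−2.287) = 0.1016.
C = 0.1095 × 0.1016 = 0.0111 kg/m³.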